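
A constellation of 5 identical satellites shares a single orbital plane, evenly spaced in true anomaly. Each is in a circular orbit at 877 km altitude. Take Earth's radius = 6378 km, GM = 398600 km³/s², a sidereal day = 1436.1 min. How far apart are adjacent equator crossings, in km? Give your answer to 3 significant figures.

572 km

Semi-major axis a = 6378 + 877 = 7255 km. Period T = 2π√(a³/μ) = 2π√(7255³/398600) = 6149.9 s = 102.50 min.
Single-satellite node shift = (6149.9/86166) × 360° = 25.69°.
With 5 satellites evenly phased, successive equator crossings are 25.69/5 = 5.139° apart.
That is 5.139 × 111.3 = 572 km at the equator.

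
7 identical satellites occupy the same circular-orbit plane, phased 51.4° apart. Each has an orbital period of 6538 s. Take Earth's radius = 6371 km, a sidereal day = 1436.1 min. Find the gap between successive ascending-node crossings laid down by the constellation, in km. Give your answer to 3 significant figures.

434 km

Single-satellite node shift = (6538.0/86166) × 360° = 27.32°.
With 7 satellites evenly phased, successive equator crossings are 27.32/7 = 3.902° apart.
That is 3.902 × 111.2 = 434 km at the equator.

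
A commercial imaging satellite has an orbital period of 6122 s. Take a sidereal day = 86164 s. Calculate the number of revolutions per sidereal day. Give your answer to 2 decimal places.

Orbits per sidereal day = 86164 / 6122.0 = 14.074.

14.07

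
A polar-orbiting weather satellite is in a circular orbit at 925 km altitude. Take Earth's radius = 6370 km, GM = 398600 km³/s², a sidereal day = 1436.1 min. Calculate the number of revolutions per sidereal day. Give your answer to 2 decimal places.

Semi-major axis a = 6370 + 925 = 7295 km. Period T = 2π√(a³/μ) = 2π√(7295³/398600) = 6200.8 s = 103.35 min.
Orbits per sidereal day = 86166 / 6200.8 = 13.896.

13.90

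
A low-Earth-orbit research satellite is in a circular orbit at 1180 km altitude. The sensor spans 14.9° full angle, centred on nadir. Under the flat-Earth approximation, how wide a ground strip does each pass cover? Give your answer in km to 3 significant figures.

309 km

Half-angle = 14.9°/2 = 7.45°.
Swath width ≈ 2h·tan(θ/2) = 2 × 1180 × tan(7.45°) = 308.6 km.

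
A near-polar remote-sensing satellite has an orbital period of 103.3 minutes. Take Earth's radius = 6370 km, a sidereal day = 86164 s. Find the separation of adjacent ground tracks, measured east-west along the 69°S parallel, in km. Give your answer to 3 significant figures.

T = 103.3 min = 6198.0 s.
Node shift per orbit = (6198.0/86164) × 360° = 25.90°.
Equatorial spacing = 25.90 × 111.2 km/° = 2879 km.
At 69° latitude, spacing = 2879 × cos(69°) = 1032 km.

1030 km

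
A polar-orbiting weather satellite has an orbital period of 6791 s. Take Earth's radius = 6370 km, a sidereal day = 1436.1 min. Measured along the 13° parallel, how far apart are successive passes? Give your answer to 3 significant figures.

3070 km

Node shift per orbit = (6791.0/86166) × 360° = 28.37°.
Equatorial spacing = 28.37 × 111.2 km/° = 3154 km.
At 13° latitude, spacing = 3154 × cos(13°) = 3074 km.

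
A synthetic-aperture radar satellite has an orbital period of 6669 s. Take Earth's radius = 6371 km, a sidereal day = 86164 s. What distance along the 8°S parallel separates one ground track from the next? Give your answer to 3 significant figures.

Node shift per orbit = (6669.0/86164) × 360° = 27.86°.
Equatorial spacing = 27.86 × 111.2 km/° = 3098 km.
At 8° latitude, spacing = 3098 × cos(8°) = 3068 km.

3070 km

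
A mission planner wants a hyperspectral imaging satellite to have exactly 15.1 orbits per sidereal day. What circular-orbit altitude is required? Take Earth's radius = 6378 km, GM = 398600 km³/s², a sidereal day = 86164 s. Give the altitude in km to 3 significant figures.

Required period T = 86164 / 15.1 = 5706.2 s.
From T = 2π√(a³/μ): a = (μ T²/4π²)^(1/3) = (398600 × 5706.2² / 4π²)^(1/3) = 6902 km.
Altitude h = a − R = 6902 − 6378 = 524 km.

524 km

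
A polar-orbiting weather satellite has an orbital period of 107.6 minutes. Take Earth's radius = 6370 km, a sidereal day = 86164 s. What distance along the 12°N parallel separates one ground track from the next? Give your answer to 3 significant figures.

T = 107.6 min = 6456.0 s.
Node shift per orbit = (6456.0/86164) × 360° = 26.97°.
Equatorial spacing = 26.97 × 111.2 km/° = 2999 km.
At 12° latitude, spacing = 2999 × cos(12°) = 2933 km.

2930 km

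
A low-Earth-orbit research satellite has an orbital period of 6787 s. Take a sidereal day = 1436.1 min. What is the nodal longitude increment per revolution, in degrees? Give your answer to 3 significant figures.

During one orbit Earth rotates (6787.0 / 86166) × 360° = 28.36°.

28.4°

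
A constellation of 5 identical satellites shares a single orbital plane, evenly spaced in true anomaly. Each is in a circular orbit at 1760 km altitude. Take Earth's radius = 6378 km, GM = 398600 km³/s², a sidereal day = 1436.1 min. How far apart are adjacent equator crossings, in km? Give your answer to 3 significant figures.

680 km

Semi-major axis a = 6378 + 1760 = 8138 km. Period T = 2π√(a³/μ) = 2π√(8138³/398600) = 7306.1 s = 121.77 min.
Single-satellite node shift = (7306.1/86166) × 360° = 30.52°.
With 5 satellites evenly phased, successive equator crossings are 30.52/5 = 6.105° apart.
That is 6.105 × 111.3 = 680 km at the equator.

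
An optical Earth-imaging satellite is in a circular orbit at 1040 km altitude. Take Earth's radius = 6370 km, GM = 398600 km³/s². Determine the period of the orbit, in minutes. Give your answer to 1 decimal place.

105.8 min

Semi-major axis a = 6370 + 1040 = 7410 km. Period T = 2π√(a³/μ) = 2π√(7410³/398600) = 6348.0 s = 105.80 min.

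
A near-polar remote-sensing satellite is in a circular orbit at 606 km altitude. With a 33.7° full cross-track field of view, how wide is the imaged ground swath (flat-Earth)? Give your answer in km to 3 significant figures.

Half-angle = 33.7°/2 = 16.85°.
Swath width ≈ 2h·tan(θ/2) = 2 × 606 × tan(16.85°) = 367.1 km.

367 km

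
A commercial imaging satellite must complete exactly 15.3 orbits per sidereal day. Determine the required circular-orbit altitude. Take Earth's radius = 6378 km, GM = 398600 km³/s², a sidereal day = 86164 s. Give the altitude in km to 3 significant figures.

463 km

Required period T = 86164 / 15.3 = 5631.6 s.
From T = 2π√(a³/μ): a = (μ T²/4π²)^(1/3) = (398600 × 5631.6² / 4π²)^(1/3) = 6841 km.
Altitude h = a − R = 6841 − 6378 = 463 km.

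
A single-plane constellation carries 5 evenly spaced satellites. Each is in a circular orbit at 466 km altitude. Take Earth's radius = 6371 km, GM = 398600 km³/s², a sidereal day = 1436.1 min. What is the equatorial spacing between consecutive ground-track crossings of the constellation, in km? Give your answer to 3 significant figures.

Semi-major axis a = 6371 + 466 = 6837 km. Period T = 2π√(a³/μ) = 2π√(6837³/398600) = 5626.1 s = 93.77 min.
Single-satellite node shift = (5626.1/86166) × 360° = 23.51°.
With 5 satellites evenly phased, successive equator crossings are 23.51/5 = 4.701° apart.
That is 4.701 × 111.2 = 523 km at the equator.

523 km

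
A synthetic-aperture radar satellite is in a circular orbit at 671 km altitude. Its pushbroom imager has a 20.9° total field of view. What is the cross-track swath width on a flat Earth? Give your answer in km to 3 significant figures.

248 km

Half-angle = 20.9°/2 = 10.45°.
Swath width ≈ 2h·tan(θ/2) = 2 × 671 × tan(10.45°) = 247.5 km.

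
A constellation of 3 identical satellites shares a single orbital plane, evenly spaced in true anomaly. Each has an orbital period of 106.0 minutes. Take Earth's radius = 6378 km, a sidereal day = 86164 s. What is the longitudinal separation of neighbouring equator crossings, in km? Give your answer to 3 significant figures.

986 km

T = 106.0 min = 6360.0 s.
Single-satellite node shift = (6360.0/86164) × 360° = 26.57°.
With 3 satellites evenly phased, successive equator crossings are 26.57/3 = 8.858° apart.
That is 8.858 × 111.3 = 986 km at the equator.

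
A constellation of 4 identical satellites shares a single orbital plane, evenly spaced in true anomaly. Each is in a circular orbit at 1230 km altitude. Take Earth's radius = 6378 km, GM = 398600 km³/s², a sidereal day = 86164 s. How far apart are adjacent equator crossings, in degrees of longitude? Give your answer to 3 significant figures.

6.90°

Semi-major axis a = 6378 + 1230 = 7608 km. Period T = 2π√(a³/μ) = 2π√(7608³/398600) = 6604.2 s = 110.07 min.
Single-satellite node shift = (6604.2/86164) × 360° = 27.59°.
With 4 satellites evenly phased, successive equator crossings are 27.59/4 = 6.898° apart.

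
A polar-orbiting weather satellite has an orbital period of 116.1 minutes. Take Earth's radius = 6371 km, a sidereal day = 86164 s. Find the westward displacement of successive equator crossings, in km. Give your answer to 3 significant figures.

T = 116.1 min = 6966.0 s.
During one orbit Earth rotates (6966.0 / 86164) × 360° = 29.10°.
At the equator that is 29.10° × (2π·6371/360) km/° = 29.10 × 111.2 = 3236 km.

3240 km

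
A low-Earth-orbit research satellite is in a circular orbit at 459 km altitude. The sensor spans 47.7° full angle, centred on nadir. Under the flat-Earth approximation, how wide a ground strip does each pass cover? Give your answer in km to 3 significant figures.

406 km

Half-angle = 47.7°/2 = 23.85°.
Swath width ≈ 2h·tan(θ/2) = 2 × 459 × tan(23.85°) = 405.8 km.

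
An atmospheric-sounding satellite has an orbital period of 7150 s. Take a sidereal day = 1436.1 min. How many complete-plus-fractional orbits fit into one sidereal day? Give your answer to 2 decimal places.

Orbits per sidereal day = 86166 / 7150.0 = 12.051.

12.05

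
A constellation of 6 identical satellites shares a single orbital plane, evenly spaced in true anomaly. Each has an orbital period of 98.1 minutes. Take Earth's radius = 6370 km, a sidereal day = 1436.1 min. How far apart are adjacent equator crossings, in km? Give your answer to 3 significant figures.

456 km

T = 98.1 min = 5886.0 s.
Single-satellite node shift = (5886.0/86166) × 360° = 24.59°.
With 6 satellites evenly phased, successive equator crossings are 24.59/6 = 4.099° apart.
That is 4.099 × 111.2 = 456 km at the equator.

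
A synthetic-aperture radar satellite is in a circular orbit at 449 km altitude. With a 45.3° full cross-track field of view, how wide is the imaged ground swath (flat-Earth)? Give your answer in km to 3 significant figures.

375 km

Half-angle = 45.3°/2 = 22.65°.
Swath width ≈ 2h·tan(θ/2) = 2 × 449 × tan(22.65°) = 374.7 km.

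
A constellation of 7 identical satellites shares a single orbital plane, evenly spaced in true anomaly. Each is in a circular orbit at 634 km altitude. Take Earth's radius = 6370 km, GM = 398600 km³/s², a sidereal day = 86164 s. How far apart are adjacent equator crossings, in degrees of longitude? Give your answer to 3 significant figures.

3.48°

Semi-major axis a = 6370 + 634 = 7004 km. Period T = 2π√(a³/μ) = 2π√(7004³/398600) = 5833.5 s = 97.23 min.
Single-satellite node shift = (5833.5/86164) × 360° = 24.37°.
With 7 satellites evenly phased, successive equator crossings are 24.37/7 = 3.482° apart.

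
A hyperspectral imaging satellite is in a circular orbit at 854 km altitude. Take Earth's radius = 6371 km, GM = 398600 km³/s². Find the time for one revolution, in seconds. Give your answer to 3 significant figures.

6110 seconds

Semi-major axis a = 6371 + 854 = 7225 km. Period T = 2π√(a³/μ) = 2π√(7225³/398600) = 6111.8 s = 101.86 min.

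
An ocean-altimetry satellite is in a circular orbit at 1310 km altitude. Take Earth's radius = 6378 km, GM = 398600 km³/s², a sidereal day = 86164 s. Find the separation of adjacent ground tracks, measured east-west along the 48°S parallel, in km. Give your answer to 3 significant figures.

2090 km

Semi-major axis a = 6378 + 1310 = 7688 km. Period T = 2π√(a³/μ) = 2π√(7688³/398600) = 6708.6 s = 111.81 min.
Node shift per orbit = (6708.6/86164) × 360° = 28.03°.
Equatorial spacing = 28.03 × 111.3 km/° = 3120 km.
At 48° latitude, spacing = 3120 × cos(48°) = 2088 km.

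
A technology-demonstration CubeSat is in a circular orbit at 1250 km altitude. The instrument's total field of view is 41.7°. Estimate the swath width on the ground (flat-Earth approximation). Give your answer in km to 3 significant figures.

952 km

Half-angle = 41.7°/2 = 20.85°.
Swath width ≈ 2h·tan(θ/2) = 2 × 1250 × tan(20.85°) = 952.2 km.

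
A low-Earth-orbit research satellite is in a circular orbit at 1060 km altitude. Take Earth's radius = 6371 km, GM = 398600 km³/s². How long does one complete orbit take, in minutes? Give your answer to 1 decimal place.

Semi-major axis a = 6371 + 1060 = 7431 km. Period T = 2π√(a³/μ) = 2π√(7431³/398600) = 6375.0 s = 106.25 min.

106.3 min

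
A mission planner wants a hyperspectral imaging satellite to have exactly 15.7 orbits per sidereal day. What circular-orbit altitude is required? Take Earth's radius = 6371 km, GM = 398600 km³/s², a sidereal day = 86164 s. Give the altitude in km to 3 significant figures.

Required period T = 86164 / 15.7 = 5488.2 s.
From T = 2π√(a³/μ): a = (μ T²/4π²)^(1/3) = (398600 × 5488.2² / 4π²)^(1/3) = 6725 km.
Altitude h = a − R = 6725 − 6371 = 354 km.

354 km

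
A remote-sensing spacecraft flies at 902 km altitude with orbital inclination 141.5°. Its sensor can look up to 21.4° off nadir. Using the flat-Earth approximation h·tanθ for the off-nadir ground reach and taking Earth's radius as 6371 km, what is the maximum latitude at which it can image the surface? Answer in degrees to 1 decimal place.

41.7°

Retrograde orbit: the ground track reaches ±(180° − i) = ±(180 − 141.5) = ±38.5°.
Sensor half-swath on the ground ≈ 902·tan(21.4°) = 353 km = 3.18° of latitude.
Maximum observable latitude ≈ 38.5 + 3.18 = 41.7°.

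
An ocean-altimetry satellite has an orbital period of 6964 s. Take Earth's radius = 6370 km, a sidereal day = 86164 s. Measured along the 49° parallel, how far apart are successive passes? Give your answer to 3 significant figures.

Node shift per orbit = (6964.0/86164) × 360° = 29.10°.
Equatorial spacing = 29.10 × 111.2 km/° = 3235 km.
At 49° latitude, spacing = 3235 × cos(49°) = 2122 km.

2120 km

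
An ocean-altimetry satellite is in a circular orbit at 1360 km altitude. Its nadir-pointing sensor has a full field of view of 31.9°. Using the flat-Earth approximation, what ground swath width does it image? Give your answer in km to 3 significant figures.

Half-angle = 31.9°/2 = 15.95°.
Swath width ≈ 2h·tan(θ/2) = 2 × 1360 × tan(15.95°) = 777.4 km.

777 km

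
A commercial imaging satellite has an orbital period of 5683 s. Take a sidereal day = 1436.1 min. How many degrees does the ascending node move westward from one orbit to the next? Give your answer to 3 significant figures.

23.7°

During one orbit Earth rotates (5683.0 / 86166) × 360° = 23.74°.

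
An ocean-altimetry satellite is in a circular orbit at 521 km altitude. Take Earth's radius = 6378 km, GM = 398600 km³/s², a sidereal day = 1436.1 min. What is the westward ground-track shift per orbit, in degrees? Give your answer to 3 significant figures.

Semi-major axis a = 6378 + 521 = 6899 km. Period T = 2π√(a³/μ) = 2π√(6899³/398600) = 5702.8 s = 95.05 min.
During one orbit Earth rotates (5702.8 / 86166) × 360° = 23.83°.

23.8°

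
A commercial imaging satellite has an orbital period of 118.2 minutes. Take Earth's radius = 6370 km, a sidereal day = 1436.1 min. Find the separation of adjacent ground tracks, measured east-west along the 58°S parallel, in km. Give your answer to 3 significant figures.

1750 km

T = 118.2 min = 7092.0 s.
Node shift per orbit = (7092.0/86166) × 360° = 29.63°.
Equatorial spacing = 29.63 × 111.2 km/° = 3294 km.
At 58° latitude, spacing = 3294 × cos(58°) = 1746 km.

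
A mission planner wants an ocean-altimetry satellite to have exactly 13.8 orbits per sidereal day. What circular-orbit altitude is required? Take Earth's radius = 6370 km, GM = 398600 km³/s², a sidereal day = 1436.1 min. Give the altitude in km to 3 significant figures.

959 km

Required period T = 86166 / 13.8 = 6243.9 s.
From T = 2π√(a³/μ): a = (μ T²/4π²)^(1/3) = (398600 × 6243.9² / 4π²)^(1/3) = 7329 km.
Altitude h = a − R = 7329 − 6370 = 959 km.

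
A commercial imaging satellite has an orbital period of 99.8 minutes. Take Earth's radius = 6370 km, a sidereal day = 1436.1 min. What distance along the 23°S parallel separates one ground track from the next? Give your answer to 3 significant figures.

2560 km

T = 99.8 min = 5988.0 s.
Node shift per orbit = (5988.0/86166) × 360° = 25.02°.
Equatorial spacing = 25.02 × 111.2 km/° = 2781 km.
At 23° latitude, spacing = 2781 × cos(23°) = 2560 km.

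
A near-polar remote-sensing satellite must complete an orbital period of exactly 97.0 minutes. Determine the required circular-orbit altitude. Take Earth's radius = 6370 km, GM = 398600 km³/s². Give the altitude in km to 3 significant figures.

623 km

T = 97.0 min = 5820.0 s.
From T = 2π√(a³/μ): a = (μ T²/4π²)^(1/3) = (398600 × 5820.0² / 4π²)^(1/3) = 6993 km.
Altitude h = a − R = 6993 − 6370 = 623 km.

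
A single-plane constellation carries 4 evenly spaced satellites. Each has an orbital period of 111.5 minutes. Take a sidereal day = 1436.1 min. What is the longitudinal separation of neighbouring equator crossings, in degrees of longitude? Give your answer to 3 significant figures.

T = 111.5 min = 6690.0 s.
Single-satellite node shift = (6690.0/86166) × 360° = 27.95°.
With 4 satellites evenly phased, successive equator crossings are 27.95/4 = 6.988° apart.

6.99°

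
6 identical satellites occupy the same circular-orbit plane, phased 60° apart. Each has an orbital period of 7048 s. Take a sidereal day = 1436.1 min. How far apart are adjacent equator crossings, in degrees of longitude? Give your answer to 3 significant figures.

4.91°

Single-satellite node shift = (7048.0/86166) × 360° = 29.45°.
With 6 satellites evenly phased, successive equator crossings are 29.45/6 = 4.908° apart.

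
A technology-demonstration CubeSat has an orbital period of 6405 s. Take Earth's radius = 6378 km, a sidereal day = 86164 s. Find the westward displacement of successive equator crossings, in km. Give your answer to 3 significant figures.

2980 km

During one orbit Earth rotates (6405.0 / 86164) × 360° = 26.76°.
At the equator that is 26.76° × (2π·6378/360) km/° = 26.76 × 111.3 = 2979 km.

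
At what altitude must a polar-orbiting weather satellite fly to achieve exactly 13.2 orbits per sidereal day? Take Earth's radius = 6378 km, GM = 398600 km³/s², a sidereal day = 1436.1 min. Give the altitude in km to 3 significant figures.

Required period T = 86166 / 13.2 = 6527.7 s.
From T = 2π√(a³/μ): a = (μ T²/4π²)^(1/3) = (398600 × 6527.7² / 4π²)^(1/3) = 7549 km.
Altitude h = a − R = 7549 − 6378 = 1171 km.

1170 km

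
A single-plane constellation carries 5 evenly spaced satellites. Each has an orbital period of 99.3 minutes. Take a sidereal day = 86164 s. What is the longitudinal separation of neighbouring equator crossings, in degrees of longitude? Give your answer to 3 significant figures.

4.98°

T = 99.3 min = 5958.0 s.
Single-satellite node shift = (5958.0/86164) × 360° = 24.89°.
With 5 satellites evenly phased, successive equator crossings are 24.89/5 = 4.979° apart.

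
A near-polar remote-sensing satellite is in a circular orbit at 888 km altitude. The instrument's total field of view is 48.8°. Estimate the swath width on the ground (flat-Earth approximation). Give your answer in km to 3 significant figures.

806 km

Half-angle = 48.8°/2 = 24.4°.
Swath width ≈ 2h·tan(θ/2) = 2 × 888 × tan(24.4°) = 805.6 km.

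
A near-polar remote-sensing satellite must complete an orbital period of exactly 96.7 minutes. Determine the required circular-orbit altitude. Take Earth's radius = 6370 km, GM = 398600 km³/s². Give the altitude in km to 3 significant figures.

609 km

T = 96.7 min = 5802.0 s.
From T = 2π√(a³/μ): a = (μ T²/4π²)^(1/3) = (398600 × 5802.0² / 4π²)^(1/3) = 6979 km.
Altitude h = a − R = 6979 − 6370 = 609 km.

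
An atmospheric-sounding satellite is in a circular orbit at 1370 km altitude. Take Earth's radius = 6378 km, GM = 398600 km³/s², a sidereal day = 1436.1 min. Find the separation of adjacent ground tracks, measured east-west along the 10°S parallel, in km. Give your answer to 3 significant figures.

Semi-major axis a = 6378 + 1370 = 7748 km. Period T = 2π√(a³/μ) = 2π√(7748³/398600) = 6787.3 s = 113.12 min.
Node shift per orbit = (6787.3/86166) × 360° = 28.36°.
Equatorial spacing = 28.36 × 111.3 km/° = 3157 km.
At 10° latitude, spacing = 3157 × cos(10°) = 3109 km.

3110 km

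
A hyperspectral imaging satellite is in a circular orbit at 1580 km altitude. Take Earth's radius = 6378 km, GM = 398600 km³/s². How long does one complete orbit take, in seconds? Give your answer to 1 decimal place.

Semi-major axis a = 6378 + 1580 = 7958 km. Period T = 2π√(a³/μ) = 2π√(7958³/398600) = 7065.1 s = 117.75 min.

7065.1 seconds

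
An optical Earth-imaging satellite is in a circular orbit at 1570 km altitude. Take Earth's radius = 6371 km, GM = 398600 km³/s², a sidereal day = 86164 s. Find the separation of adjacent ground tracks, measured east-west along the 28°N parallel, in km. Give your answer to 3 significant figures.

Semi-major axis a = 6371 + 1570 = 7941 km. Period T = 2π√(a³/μ) = 2π√(7941³/398600) = 7042.5 s = 117.37 min.
Node shift per orbit = (7042.5/86164) × 360° = 29.42°.
Equatorial spacing = 29.42 × 111.2 km/° = 3272 km.
At 28° latitude, spacing = 3272 × cos(28°) = 2889 km.

2890 km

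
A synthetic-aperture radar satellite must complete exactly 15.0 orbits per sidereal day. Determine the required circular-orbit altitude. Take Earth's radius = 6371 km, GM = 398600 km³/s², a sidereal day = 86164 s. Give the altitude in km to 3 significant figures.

Required period T = 86164 / 15.0 = 5744.3 s.
From T = 2π√(a³/μ): a = (μ T²/4π²)^(1/3) = (398600 × 5744.3² / 4π²)^(1/3) = 6932 km.
Altitude h = a − R = 6932 − 6371 = 561 km.

561 km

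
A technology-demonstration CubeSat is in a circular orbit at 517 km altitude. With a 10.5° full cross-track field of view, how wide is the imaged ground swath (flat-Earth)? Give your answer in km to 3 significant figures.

Half-angle = 10.5°/2 = 5.25°.
Swath width ≈ 2h·tan(θ/2) = 2 × 517 × tan(5.25°) = 95.0 km.

95.0 km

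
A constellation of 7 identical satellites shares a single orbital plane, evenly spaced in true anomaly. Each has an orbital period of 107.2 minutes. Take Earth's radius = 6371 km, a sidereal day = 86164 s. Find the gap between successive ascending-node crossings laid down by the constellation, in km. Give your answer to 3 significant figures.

T = 107.2 min = 6432.0 s.
Single-satellite node shift = (6432.0/86164) × 360° = 26.87°.
With 7 satellites evenly phased, successive equator crossings are 26.87/7 = 3.839° apart.
That is 3.839 × 111.2 = 427 km at the equator.

427 km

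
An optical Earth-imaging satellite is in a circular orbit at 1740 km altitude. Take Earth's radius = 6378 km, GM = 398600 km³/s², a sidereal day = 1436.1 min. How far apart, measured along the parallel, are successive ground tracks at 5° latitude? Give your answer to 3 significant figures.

Semi-major axis a = 6378 + 1740 = 8118 km. Period T = 2π√(a³/μ) = 2π√(8118³/398600) = 7279.2 s = 121.32 min.
Node shift per orbit = (7279.2/86166) × 360° = 30.41°.
Equatorial spacing = 30.41 × 111.3 km/° = 3385 km.
At 5° latitude, spacing = 3385 × cos(5°) = 3373 km.

3370 km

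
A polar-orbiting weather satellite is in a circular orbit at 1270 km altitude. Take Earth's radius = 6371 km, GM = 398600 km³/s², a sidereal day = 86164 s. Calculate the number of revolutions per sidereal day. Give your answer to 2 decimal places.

Semi-major axis a = 6371 + 1270 = 7641 km. Period T = 2π√(a³/μ) = 2π√(7641³/398600) = 6647.2 s = 110.79 min.
Orbits per sidereal day = 86164 / 6647.2 = 12.963.

12.96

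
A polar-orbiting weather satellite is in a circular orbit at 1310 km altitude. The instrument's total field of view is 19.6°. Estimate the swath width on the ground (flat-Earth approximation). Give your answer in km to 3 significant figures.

453 km

Half-angle = 19.6°/2 = 9.8°.
Swath width ≈ 2h·tan(θ/2) = 2 × 1310 × tan(9.8°) = 452.6 km.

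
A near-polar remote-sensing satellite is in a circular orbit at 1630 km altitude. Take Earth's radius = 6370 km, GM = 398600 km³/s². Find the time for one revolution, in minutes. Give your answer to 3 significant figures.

Semi-major axis a = 6370 + 1630 = 8000 km. Period T = 2π√(a³/μ) = 2π√(8000³/398600) = 7121.1 s = 118.68 min.

119 min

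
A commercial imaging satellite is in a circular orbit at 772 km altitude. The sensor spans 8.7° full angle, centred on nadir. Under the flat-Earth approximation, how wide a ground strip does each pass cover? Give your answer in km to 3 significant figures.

Half-angle = 8.7°/2 = 4.35°.
Swath width ≈ 2h·tan(θ/2) = 2 × 772 × tan(4.35°) = 117.4 km.

117 km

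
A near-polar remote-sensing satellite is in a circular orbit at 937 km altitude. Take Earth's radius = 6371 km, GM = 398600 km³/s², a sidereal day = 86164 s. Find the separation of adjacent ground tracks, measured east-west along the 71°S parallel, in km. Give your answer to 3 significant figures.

Semi-major axis a = 6371 + 937 = 7308 km. Period T = 2π√(a³/μ) = 2π√(7308³/398600) = 6217.4 s = 103.62 min.
Node shift per orbit = (6217.4/86164) × 360° = 25.98°.
Equatorial spacing = 25.98 × 111.2 km/° = 2888 km.
At 71° latitude, spacing = 2888 × cos(71°) = 940 km.

940 km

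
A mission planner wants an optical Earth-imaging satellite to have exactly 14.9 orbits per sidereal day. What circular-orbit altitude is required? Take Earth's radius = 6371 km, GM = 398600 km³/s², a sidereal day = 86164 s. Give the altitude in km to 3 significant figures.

Required period T = 86164 / 14.9 = 5782.8 s.
From T = 2π√(a³/μ): a = (μ T²/4π²)^(1/3) = (398600 × 5782.8² / 4π²)^(1/3) = 6963 km.
Altitude h = a − R = 6963 − 6371 = 592 km.

592 km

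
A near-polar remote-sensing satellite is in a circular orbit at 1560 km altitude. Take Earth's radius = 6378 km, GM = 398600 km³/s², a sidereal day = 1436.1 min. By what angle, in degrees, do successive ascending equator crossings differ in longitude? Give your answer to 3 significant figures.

29.4°

Semi-major axis a = 6378 + 1560 = 7938 km. Period T = 2π√(a³/μ) = 2π√(7938³/398600) = 7038.5 s = 117.31 min.
During one orbit Earth rotates (7038.5 / 86166) × 360° = 29.41°.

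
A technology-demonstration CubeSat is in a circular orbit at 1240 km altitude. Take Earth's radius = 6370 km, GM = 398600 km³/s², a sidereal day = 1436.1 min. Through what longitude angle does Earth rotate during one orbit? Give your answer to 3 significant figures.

27.6°

Semi-major axis a = 6370 + 1240 = 7610 km. Period T = 2π√(a³/μ) = 2π√(7610³/398600) = 6606.8 s = 110.11 min.
During one orbit Earth rotates (6606.8 / 86166) × 360° = 27.60°.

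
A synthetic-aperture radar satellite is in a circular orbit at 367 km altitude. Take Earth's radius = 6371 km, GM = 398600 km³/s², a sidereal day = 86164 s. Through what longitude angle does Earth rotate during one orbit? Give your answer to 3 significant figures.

Semi-major axis a = 6371 + 367 = 6738 km. Period T = 2π√(a³/μ) = 2π√(6738³/398600) = 5504.4 s = 91.74 min.
During one orbit Earth rotates (5504.4 / 86164) × 360° = 23.00°.

23.0°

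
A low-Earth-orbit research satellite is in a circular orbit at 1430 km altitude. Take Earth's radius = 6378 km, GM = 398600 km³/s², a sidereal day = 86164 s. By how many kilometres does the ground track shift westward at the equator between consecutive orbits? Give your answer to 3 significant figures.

Semi-major axis a = 6378 + 1430 = 7808 km. Period T = 2π√(a³/μ) = 2π√(7808³/398600) = 6866.3 s = 114.44 min.
During one orbit Earth rotates (6866.3 / 86164) × 360° = 28.69°.
At the equator that is 28.69° × (2π·6378/360) km/° = 28.69 × 111.3 = 3193 km.

3190 km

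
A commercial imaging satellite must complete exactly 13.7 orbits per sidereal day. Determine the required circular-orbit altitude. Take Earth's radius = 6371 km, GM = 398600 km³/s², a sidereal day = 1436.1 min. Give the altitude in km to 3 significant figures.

Required period T = 86166 / 13.7 = 6289.5 s.
From T = 2π√(a³/μ): a = (μ T²/4π²)^(1/3) = (398600 × 6289.5² / 4π²)^(1/3) = 7364 km.
Altitude h = a − R = 7364 − 6371 = 993 km.

993 km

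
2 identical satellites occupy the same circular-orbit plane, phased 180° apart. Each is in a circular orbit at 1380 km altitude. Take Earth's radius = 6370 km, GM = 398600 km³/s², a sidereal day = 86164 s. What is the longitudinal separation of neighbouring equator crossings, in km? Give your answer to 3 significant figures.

1580 km

Semi-major axis a = 6370 + 1380 = 7750 km. Period T = 2π√(a³/μ) = 2π√(7750³/398600) = 6789.9 s = 113.17 min.
Single-satellite node shift = (6789.9/86164) × 360° = 28.37°.
With 2 satellites evenly phased, successive equator crossings are 28.37/2 = 14.184° apart.
That is 14.184 × 111.2 = 1577 km at the equator.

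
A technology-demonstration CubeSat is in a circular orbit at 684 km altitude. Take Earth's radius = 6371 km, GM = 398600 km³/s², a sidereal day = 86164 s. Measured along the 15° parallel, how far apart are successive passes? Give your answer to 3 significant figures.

2650 km

Semi-major axis a = 6371 + 684 = 7055 km. Period T = 2π√(a³/μ) = 2π√(7055³/398600) = 5897.3 s = 98.29 min.
Node shift per orbit = (5897.3/86164) × 360° = 24.64°.
Equatorial spacing = 24.64 × 111.2 km/° = 2740 km.
At 15° latitude, spacing = 2740 × cos(15°) = 2646 km.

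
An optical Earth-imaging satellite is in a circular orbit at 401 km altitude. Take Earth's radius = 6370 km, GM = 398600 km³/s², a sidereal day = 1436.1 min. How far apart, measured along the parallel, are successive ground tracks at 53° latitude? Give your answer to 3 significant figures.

Semi-major axis a = 6370 + 401 = 6771 km. Period T = 2π√(a³/μ) = 2π√(6771³/398600) = 5544.9 s = 92.41 min.
Node shift per orbit = (5544.9/86166) × 360° = 23.17°.
Equatorial spacing = 23.17 × 111.2 km/° = 2576 km.
At 53° latitude, spacing = 2576 × cos(53°) = 1550 km.

1550 km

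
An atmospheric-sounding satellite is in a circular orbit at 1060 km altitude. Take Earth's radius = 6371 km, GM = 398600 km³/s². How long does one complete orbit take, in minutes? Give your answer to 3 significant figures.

Semi-major axis a = 6371 + 1060 = 7431 km. Period T = 2π√(a³/μ) = 2π√(7431³/398600) = 6375.0 s = 106.25 min.

106 min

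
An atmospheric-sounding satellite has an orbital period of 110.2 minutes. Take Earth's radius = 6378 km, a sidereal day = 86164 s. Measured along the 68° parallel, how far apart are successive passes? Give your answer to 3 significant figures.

T = 110.2 min = 6612.0 s.
Node shift per orbit = (6612.0/86164) × 360° = 27.63°.
Equatorial spacing = 27.63 × 111.3 km/° = 3075 km.
At 68° latitude, spacing = 3075 × cos(68°) = 1152 km.

1150 km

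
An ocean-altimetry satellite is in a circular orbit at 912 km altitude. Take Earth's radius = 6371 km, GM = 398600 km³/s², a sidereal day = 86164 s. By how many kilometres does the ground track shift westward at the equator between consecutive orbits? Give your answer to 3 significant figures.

2870 km

Semi-major axis a = 6371 + 912 = 7283 km. Period T = 2π√(a³/μ) = 2π√(7283³/398600) = 6185.5 s = 103.09 min.
During one orbit Earth rotates (6185.5 / 86164) × 360° = 25.84°.
At the equator that is 25.84° × (2π·6371/360) km/° = 25.84 × 111.2 = 2874 km.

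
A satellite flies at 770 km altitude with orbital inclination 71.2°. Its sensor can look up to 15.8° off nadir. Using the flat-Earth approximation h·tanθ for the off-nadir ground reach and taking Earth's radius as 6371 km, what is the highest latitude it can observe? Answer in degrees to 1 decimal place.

For a prograde orbit the ground track reaches latitude ±i = ±71.2°.
Sensor half-swath on the ground ≈ 770·tan(15.8°) = 218 km = 1.96° of latitude.
Maximum observable latitude ≈ 71.2 + 1.96 = 73.2°.

73.2°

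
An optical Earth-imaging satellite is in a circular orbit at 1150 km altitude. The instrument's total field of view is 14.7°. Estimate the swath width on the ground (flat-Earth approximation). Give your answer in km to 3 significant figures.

Half-angle = 14.7°/2 = 7.35°.
Swath width ≈ 2h·tan(θ/2) = 2 × 1150 × tan(7.35°) = 296.7 km.

297 km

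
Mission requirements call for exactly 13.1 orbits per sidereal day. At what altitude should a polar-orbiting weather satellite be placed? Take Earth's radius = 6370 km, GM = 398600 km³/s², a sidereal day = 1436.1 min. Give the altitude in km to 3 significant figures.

1220 km

Required period T = 86166 / 13.1 = 6577.6 s.
From T = 2π√(a³/μ): a = (μ T²/4π²)^(1/3) = (398600 × 6577.6² / 4π²)^(1/3) = 7588 km.
Altitude h = a − R = 7588 − 6370 = 1218 km.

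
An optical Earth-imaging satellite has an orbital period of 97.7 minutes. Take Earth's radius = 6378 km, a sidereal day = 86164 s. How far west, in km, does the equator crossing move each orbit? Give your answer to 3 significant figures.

T = 97.7 min = 5862.0 s.
During one orbit Earth rotates (5862.0 / 86164) × 360° = 24.49°.
At the equator that is 24.49° × (2π·6378/360) km/° = 24.49 × 111.3 = 2726 km.

2730 km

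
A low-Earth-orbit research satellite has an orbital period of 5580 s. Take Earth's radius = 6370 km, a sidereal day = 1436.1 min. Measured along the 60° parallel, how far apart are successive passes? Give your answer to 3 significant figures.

Node shift per orbit = (5580.0/86166) × 360° = 23.31°.
Equatorial spacing = 23.31 × 111.2 km/° = 2592 km.
At 60° latitude, spacing = 2592 × cos(60°) = 1296 km.

1300 km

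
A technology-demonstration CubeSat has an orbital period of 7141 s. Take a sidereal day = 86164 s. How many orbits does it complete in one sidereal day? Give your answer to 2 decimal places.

12.07

Orbits per sidereal day = 86164 / 7141.0 = 12.066.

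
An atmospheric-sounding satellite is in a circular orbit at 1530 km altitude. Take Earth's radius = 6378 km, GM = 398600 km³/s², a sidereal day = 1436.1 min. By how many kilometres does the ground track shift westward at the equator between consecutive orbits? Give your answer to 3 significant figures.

Semi-major axis a = 6378 + 1530 = 7908 km. Period T = 2π√(a³/μ) = 2π√(7908³/398600) = 6998.6 s = 116.64 min.
During one orbit Earth rotates (6998.6 / 86166) × 360° = 29.24°.
At the equator that is 29.24° × (2π·6378/360) km/° = 29.24 × 111.3 = 3255 km.

3250 km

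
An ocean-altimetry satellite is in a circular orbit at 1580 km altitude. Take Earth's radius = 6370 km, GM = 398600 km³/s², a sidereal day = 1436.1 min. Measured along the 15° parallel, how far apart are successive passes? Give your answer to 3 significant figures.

3170 km

Semi-major axis a = 6370 + 1580 = 7950 km. Period T = 2π√(a³/μ) = 2π√(7950³/398600) = 7054.4 s = 117.57 min.
Node shift per orbit = (7054.4/86166) × 360° = 29.47°.
Equatorial spacing = 29.47 × 111.2 km/° = 3277 km.
At 15° latitude, spacing = 3277 × cos(15°) = 3165 km.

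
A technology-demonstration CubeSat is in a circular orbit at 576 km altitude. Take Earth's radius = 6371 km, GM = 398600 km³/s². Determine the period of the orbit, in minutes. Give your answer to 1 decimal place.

96.0 min

Semi-major axis a = 6371 + 576 = 6947 km. Period T = 2π√(a³/μ) = 2π√(6947³/398600) = 5762.4 s = 96.04 min.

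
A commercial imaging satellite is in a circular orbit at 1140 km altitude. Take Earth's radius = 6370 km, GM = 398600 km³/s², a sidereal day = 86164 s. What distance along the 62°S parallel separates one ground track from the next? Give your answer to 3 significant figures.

1410 km

Semi-major axis a = 6370 + 1140 = 7510 km. Period T = 2π√(a³/μ) = 2π√(7510³/398600) = 6477.0 s = 107.95 min.
Node shift per orbit = (6477.0/86164) × 360° = 27.06°.
Equatorial spacing = 27.06 × 111.2 km/° = 3009 km.
At 62° latitude, spacing = 3009 × cos(62°) = 1412 km.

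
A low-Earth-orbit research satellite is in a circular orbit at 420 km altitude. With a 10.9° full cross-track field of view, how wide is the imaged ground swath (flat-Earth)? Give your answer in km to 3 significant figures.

Half-angle = 10.9°/2 = 5.45°.
Swath width ≈ 2h·tan(θ/2) = 2 × 420 × tan(5.45°) = 80.1 km.

80.1 km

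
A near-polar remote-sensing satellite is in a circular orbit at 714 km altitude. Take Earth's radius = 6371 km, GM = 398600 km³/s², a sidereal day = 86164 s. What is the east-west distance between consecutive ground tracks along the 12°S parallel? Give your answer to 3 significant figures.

Semi-major axis a = 6371 + 714 = 7085 km. Period T = 2π√(a³/μ) = 2π√(7085³/398600) = 5935.0 s = 98.92 min.
Node shift per orbit = (5935.0/86164) × 360° = 24.80°.
Equatorial spacing = 24.80 × 111.2 km/° = 2757 km.
At 12° latitude, spacing = 2757 × cos(12°) = 2697 km.

2700 km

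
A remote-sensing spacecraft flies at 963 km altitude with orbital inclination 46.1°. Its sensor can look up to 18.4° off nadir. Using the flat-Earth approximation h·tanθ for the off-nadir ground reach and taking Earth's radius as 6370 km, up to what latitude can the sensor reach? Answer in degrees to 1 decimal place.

49.0°

For a prograde orbit the ground track reaches latitude ±i = ±46.1°.
Sensor half-swath on the ground ≈ 963·tan(18.4°) = 320 km = 2.88° of latitude.
Maximum observable latitude ≈ 46.1 + 2.88 = 49.0°.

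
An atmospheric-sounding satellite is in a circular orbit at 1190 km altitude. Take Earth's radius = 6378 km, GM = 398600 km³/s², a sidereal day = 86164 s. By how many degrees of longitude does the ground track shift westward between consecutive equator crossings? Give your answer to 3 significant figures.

Semi-major axis a = 6378 + 1190 = 7568 km. Period T = 2π√(a³/μ) = 2π√(7568³/398600) = 6552.1 s = 109.20 min.
During one orbit Earth rotates (6552.1 / 86164) × 360° = 27.38°.

27.4°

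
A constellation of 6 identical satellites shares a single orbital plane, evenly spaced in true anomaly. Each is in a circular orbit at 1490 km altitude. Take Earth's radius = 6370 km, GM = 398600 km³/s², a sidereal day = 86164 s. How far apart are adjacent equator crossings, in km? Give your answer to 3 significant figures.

537 km

Semi-major axis a = 6370 + 1490 = 7860 km. Period T = 2π√(a³/μ) = 2π√(7860³/398600) = 6935.0 s = 115.58 min.
Single-satellite node shift = (6935.0/86164) × 360° = 28.97°.
With 6 satellites evenly phased, successive equator crossings are 28.97/6 = 4.829° apart.
That is 4.829 × 111.2 = 537 km at the equator.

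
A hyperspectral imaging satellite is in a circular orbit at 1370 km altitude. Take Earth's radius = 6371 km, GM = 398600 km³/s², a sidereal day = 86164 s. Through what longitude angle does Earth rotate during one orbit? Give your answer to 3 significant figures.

28.3°

Semi-major axis a = 6371 + 1370 = 7741 km. Period T = 2π√(a³/μ) = 2π√(7741³/398600) = 6778.1 s = 112.97 min.
During one orbit Earth rotates (6778.1 / 86164) × 360° = 28.32°.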